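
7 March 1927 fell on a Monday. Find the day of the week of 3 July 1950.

From March 7, 1927 to March 7, 1950: 23 years, of which 6 contain a Feb 29 — 17×365 + 6×366 = 8401 days.
March 1950: 31 − 7 = 24 days remain.
Then April (30), May (31), June (30): 30 + 31 + 30 = 91 days.
July 1–3, 1950: 3 days.
Residual: 118 days.
Total: 8519 days.
8519 is a multiple of 7, so 3 July 1950 falls on the same weekday: Monday.

Monday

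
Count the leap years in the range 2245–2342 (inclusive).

Years divisible by 4: 2248, 2252, …, 2340 — 24 in all.
Of these, 2300 is divisible by 100 but not 400, so not leap.
Leap years: 24 − 1 = 23.

23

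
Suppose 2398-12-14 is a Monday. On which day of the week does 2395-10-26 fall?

Count forward from the earlier date (October 26, 2395) to the later (December 14, 2398):
October 26, 2395 → October 26, 2396: 366 days (2396 is a leap year).
October 26, 2396 → October 26, 2397: 365 days.
October 26, 2397 → October 26, 2398: 365 days.
October 2398: 31 − 26 = 5 days remain.
Then November (30): 30 days.
December 1–14, 2398: 14 days.
Residual: 49 days.
Total: 1145 days.
1145 mod 7 = 4, so 4 days before Monday is Thursday.

Thursday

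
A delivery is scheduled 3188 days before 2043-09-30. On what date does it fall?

2035-01-07

Count 3188 days before September 30, 2043:
From January 7, 2035 to January 7, 2043: 8 years, of which 2 contain a Feb 29 — 6×365 + 2×366 = 2922 days.
January 2043: 31 − 7 = 24 days remain.
Then February 2043 (28), March (31), April (30), May (31), June (30), July (31), August (31): 28 + 31 + 30 + 31 + 30 + 31 + 31 = 212 days.
September 1–30, 2043: 30 days.
Residual: 266 days.
Total: 3188 days.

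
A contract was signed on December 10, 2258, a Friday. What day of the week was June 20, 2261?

Thursday

Day-of-year of December 10, 2258: 344.
Day-of-year of June 20, 2261: 171.
2258 has 365 days, so 365 − 344 = 21 days remain in 2258.
Full years: 2259: 365; 2260: 366. Sum = 731.
Total: 21 + 731 + 171 = 923 days.
923 mod 7 = 6, so 6 days after Friday is Thursday.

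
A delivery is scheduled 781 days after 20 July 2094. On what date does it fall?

8 September 2096

Count 781 days after July 20, 2094:
Day-of-year of July 20, 2094: 201.
Day-of-year of September 8, 2096: 252.
2094 has 365 days, so 365 − 201 = 164 days remain in 2094.
Full years: 2095: 365. Sum = 365.
Total: 164 + 365 + 252 = 781 days.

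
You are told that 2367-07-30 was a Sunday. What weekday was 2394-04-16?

Saturday

From July 30, 2367 to July 30, 2393: 26 years, of which 7 contain a Feb 29 — 19×365 + 7×366 = 9497 days.
July 2393: 31 − 30 = 1 day remains.
Then August (31), September (30), October (31), November (30), December (31), January (31), February 2394 (28), March (31): 31 + 30 + 31 + 30 + 31 + 31 + 28 + 31 = 243 days.
April 1–16, 2394: 16 days.
Residual: 260 days.
Total: 9757 days.
9757 mod 7 = 6, so 6 days after Sunday is Saturday.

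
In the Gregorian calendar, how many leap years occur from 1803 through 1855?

Years divisible by 4: 1804, 1808, …, 1852 — 13 in all.
No century exceptions apply. Count: 13.

13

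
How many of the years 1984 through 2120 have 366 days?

34

Years divisible by 4: 1984, 1988, …, 2120 — 35 in all.
Of these, 2100 is divisible by 100 but not 400, so not leap.
2000 is divisible by 400, so still leap.
Leap years: 35 − 1 = 34.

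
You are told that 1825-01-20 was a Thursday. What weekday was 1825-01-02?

Sunday

Count forward from the earlier date (January 2, 1825) to the later (January 20, 1825):
Within January 1825: 20 − 2 = 18 days.
18 mod 7 = 4, so 4 days before Thursday is Sunday.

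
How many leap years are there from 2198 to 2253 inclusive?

13

Years divisible by 4: 2200, 2204, …, 2252 — 14 in all.
Of these, 2200 is divisible by 100 but not 400, so not leap.
Leap years: 14 − 1 = 13.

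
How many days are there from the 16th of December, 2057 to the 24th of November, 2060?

1074

December 16, 2057 → December 16, 2058: 365 days.
December 16, 2058 → December 16, 2059: 365 days.
December 2059: 31 − 16 = 15 days remain.
Then 10 full months totalling 305 days.
November 1–24, 2060: 24 days.
Residual: 344 days.
Total: 1074 days.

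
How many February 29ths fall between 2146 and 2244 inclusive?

24

Years divisible by 4: 2148, 2152, …, 2244 — 25 in all.
Of these, 2200 is divisible by 100 but not 400, so not leap.
Leap years: 25 − 1 = 24.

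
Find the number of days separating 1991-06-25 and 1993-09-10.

Day-of-year of June 25, 1991: 176.
Day-of-year of September 10, 1993: 253.
1991 has 365 days, so 365 − 176 = 189 days remain in 1991.
Full years: 1992: 366. Sum = 366.
Total: 189 + 366 + 253 = 808 days.

808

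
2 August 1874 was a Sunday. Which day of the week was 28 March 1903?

Saturday

Day-of-year of August 2, 1874: 214.
Day-of-year of March 28, 1903: 87.
1874 has 365 days, so 365 − 214 = 151 days remain in 1874.
Full years 1875–1902: 22 common + 6 leap = 22×365 + 6×366 = 10226 days.
Total: 151 + 10226 + 87 = 10464 days.
10464 mod 7 = 6, so 6 days after Sunday is Saturday.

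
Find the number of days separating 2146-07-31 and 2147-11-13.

470

July 2146: 31 − 31 = 0 days remain.
Then 15 full months totalling 457 days.
November 1–13, 2147: 13 days.
Total: 0 + 457 + 13 = 470 days.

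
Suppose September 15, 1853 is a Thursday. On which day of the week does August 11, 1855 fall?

Day-of-year of September 15, 1853: 258.
Day-of-year of August 11, 1855: 223.
1853 has 365 days, so 365 − 258 = 107 days remain in 1853.
Full years: 1854: 365. Sum = 365.
Total: 107 + 365 + 223 = 695 days.
695 mod 7 = 2, so 2 days after Thursday is Saturday.

Saturday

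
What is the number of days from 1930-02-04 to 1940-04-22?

From February 4, 1930 to February 4, 1940: 10 years, of which 2 contain a Feb 29 — 8×365 + 2×366 = 3652 days.
February 1940: 29 − 4 = 25 days remain (1940 is a leap year, so February has 29 days).
Then March (31): 31 days.
April 1–22, 1940: 22 days.
Residual: 78 days.
Total: 3730 days.

3730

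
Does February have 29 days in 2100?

2100 is not a leap year (divisible by 100 but not 400).

No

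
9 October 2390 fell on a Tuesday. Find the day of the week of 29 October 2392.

Day-of-year of October 9, 2390: 282.
Day-of-year of October 29, 2392: 303.
2390 has 365 days, so 365 − 282 = 83 days remain in 2390.
Full years: 2391: 365. Sum = 365.
Total: 83 + 365 + 303 = 751 days.
751 mod 7 = 2, so 2 days after Tuesday is Thursday.

Thursday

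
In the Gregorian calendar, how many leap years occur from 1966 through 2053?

Years divisible by 4: 1968, 1972, …, 2052 — 22 in all.
2000 is divisible by 400, so still leap.
No century exceptions apply. Count: 22.

22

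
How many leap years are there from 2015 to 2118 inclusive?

25

Years divisible by 4: 2016, 2020, …, 2116 — 26 in all.
Of these, 2100 is divisible by 100 but not 400, so not leap.
Leap years: 26 − 1 = 25.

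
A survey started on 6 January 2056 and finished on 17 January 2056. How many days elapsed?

11

Within January 2056: 17 − 6 = 11 days.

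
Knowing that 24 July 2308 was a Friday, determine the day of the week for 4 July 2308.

Saturday

Count forward from the earlier date (July 4, 2308) to the later (July 24, 2308):
Within July 2308: 24 − 4 = 20 days.
20 mod 7 = 6, so 6 days before Friday is Saturday.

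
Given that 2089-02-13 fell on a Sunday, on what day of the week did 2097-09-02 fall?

Monday

Day-of-year of February 13, 2089: 44.
Day-of-year of September 2, 2097: 245.
2089 has 365 days, so 365 − 44 = 321 days remain in 2089.
Full years 2090–2096: 5 common + 2 leap = 5×365 + 2×366 = 2557 days.
Total: 321 + 2557 + 245 = 3123 days.
3123 mod 7 = 1, so 1 day after Sunday is Monday.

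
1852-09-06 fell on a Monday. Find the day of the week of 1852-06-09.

Wednesday

Count forward from the earlier date (June 9, 1852) to the later (September 6, 1852):
June 1852: 30 − 9 = 21 days remain.
Then July (31), August (31): 31 + 31 = 62 days.
September 1–6, 1852: 6 days.
Total: 21 + 62 + 6 = 89 days.
89 mod 7 = 5, so 5 days before Monday is Wednesday.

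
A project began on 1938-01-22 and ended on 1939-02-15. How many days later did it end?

January 1938: 31 − 22 = 9 days remain.
Then 12 full months totalling 365 days.
February 1–15, 1939: 15 days (1939 is not a leap year).
Total: 9 + 365 + 15 = 389 days.

389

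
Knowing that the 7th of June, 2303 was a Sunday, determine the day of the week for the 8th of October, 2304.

Saturday

Day-of-year of June 7, 2303: 158.
Day-of-year of October 8, 2304: 282.
2303 has 365 days, so 365 − 158 = 207 days remain in 2303.
Total: 207 + 282 = 489 days.
489 mod 7 = 6, so 6 days after Sunday is Saturday.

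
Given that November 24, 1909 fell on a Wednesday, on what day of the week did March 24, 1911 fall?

Friday

Day-of-year of November 24, 1909: 328.
Day-of-year of March 24, 1911: 83.
1909 has 365 days, so 365 − 328 = 37 days remain in 1909.
Full years: 1910: 365. Sum = 365.
Total: 37 + 365 + 83 = 485 days.
485 mod 7 = 2, so 2 days after Wednesday is Friday.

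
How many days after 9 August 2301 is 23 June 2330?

From August 9, 2301 to August 9, 2329: 28 years, of which 7 contain a Feb 29 — 21×365 + 7×366 = 10227 days.
August 2329: 31 − 9 = 22 days remain.
Then 9 full months totalling 273 days.
June 1–23, 2330: 23 days.
Residual: 318 days.
Total: 10545 days.

10545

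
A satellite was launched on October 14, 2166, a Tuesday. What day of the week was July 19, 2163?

Tuesday

Count forward from the earlier date (July 19, 2163) to the later (October 14, 2166):
Day-of-year of July 19, 2163: 200.
Day-of-year of October 14, 2166: 287.
2163 has 365 days, so 365 − 200 = 165 days remain in 2163.
Full years: 2164: 366; 2165: 365. Sum = 731.
Total: 165 + 731 + 287 = 1183 days.
1183 is a multiple of 7, so July 19, 2163 falls on the same weekday: Tuesday.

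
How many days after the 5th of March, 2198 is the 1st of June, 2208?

3740

Day-of-year of March 5, 2198: 64.
Day-of-year of June 1, 2208: 153.
2198 has 365 days, so 365 − 64 = 301 days remain in 2198.
Full years 2199–2207: 8 common + 1 leap = 8×365 + 1×366 = 3286 days.
Total: 301 + 3286 + 153 = 3740 days.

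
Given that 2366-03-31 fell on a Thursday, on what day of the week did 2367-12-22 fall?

March 31, 2366 → March 31, 2367: 365 days.
March 2367: 31 − 31 = 0 days remain.
Then April (30), May (31), June (30), July (31), August (31), September (30), October (31), November (30): 30 + 31 + 30 + 31 + 31 + 30 + 31 + 30 = 244 days.
December 1–22, 2367: 22 days.
Residual: 266 days.
Total: 631 days.
631 mod 7 = 1, so 1 day after Thursday is Friday.

Friday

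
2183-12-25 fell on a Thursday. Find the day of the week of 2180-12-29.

Friday

Count forward from the earlier date (December 29, 2180) to the later (December 25, 2183):
December 29, 2180 → December 29, 2181: 365 days.
December 29, 2181 → December 29, 2182: 365 days.
December 2182: 31 − 29 = 2 days remain.
Then 11 full months totalling 334 days.
December 1–25, 2183: 25 days.
Residual: 361 days.
Total: 1091 days.
1091 mod 7 = 6, so 6 days before Thursday is Friday.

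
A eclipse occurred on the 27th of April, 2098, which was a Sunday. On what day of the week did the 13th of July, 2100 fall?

Tuesday

April 27, 2098 → April 27, 2099: 365 days.
April 27, 2099 → April 27, 2100: 365 days (2100 is not a leap year (divisible by 100 but not 400)).
April 2100: 30 − 27 = 3 days remain.
Then May (31), June (30): 31 + 30 = 61 days.
July 1–13, 2100: 13 days.
Residual: 77 days.
Total: 807 days.
807 mod 7 = 2, so 2 days after Sunday is Tuesday.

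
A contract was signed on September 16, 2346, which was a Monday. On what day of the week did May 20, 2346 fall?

Count forward from the earlier date (May 20, 2346) to the later (September 16, 2346):
May 2346: 31 − 20 = 11 days remain.
Then June (30), July (31), August (31): 30 + 31 + 31 = 92 days.
September 1–16, 2346: 16 days.
Total: 11 + 92 + 16 = 119 days.
119 is a multiple of 7, so May 20, 2346 falls on the same weekday: Monday.

Monday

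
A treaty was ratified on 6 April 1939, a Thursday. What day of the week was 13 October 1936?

Count forward from the earlier date (October 13, 1936) to the later (April 6, 1939):
October 13, 1936 → October 13, 1937: 365 days.
October 13, 1937 → October 13, 1938: 365 days.
October 1938: 31 − 13 = 18 days remain.
Then November (30), December (31), January (31), February 1939 (28), March (31): 30 + 31 + 31 + 28 + 31 = 151 days.
April 1–6, 1939: 6 days.
Residual: 175 days.
Total: 905 days.
905 mod 7 = 2, so 2 days before Thursday is Tuesday.

Tuesday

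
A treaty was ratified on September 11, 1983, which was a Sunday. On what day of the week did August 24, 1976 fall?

Count forward from the earlier date (August 24, 1976) to the later (September 11, 1983):
From August 24, 1976 to August 24, 1983: 7 years, of which 1 contains a Feb 29 — 6×365 + 1×366 = 2556 days.
August 1983: 31 − 24 = 7 days remain.
September 1–11, 1983: 11 days.
Residual: 18 days.
Total: 2574 days.
2574 mod 7 = 5, so 5 days before Sunday is Tuesday.

Tuesday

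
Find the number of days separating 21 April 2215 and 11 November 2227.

4587

Day-of-year of April 21, 2215: 111.
Day-of-year of November 11, 2227: 315.
2215 has 365 days, so 365 − 111 = 254 days remain in 2215.
Full years 2216–2226: 8 common + 3 leap = 8×365 + 3×366 = 4018 days.
Total: 254 + 4018 + 315 = 4587 days.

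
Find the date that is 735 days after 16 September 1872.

21 September 1874

Count 735 days after September 16, 1872:
Day-of-year of September 16, 1872: 260.
Day-of-year of September 21, 1874: 264.
1872 has 366 days, so 366 − 260 = 106 days remain in 1872.
Full years: 1873: 365. Sum = 365.
Total: 106 + 365 + 264 = 735 days.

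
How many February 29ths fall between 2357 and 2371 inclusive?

3

Years divisible by 4 in [2357, 2371]: 2360, 2364, 2368.
No century exceptions apply. Count: 3.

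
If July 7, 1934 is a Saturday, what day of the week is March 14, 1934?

Count forward from the earlier date (March 14, 1934) to the later (July 7, 1934):
March 1934: 31 − 14 = 17 days remain.
Then April (30), May (31), June (30): 30 + 31 + 30 = 91 days.
July 1–7, 1934: 7 days.
Total: 17 + 91 + 7 = 115 days.
115 mod 7 = 3, so 3 days before Saturday is Wednesday.

Wednesday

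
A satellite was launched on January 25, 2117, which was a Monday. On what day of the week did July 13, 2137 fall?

From January 25, 2117 to January 25, 2137: 20 years, of which 5 contain a Feb 29 — 15×365 + 5×366 = 7305 days.
January 2137: 31 − 25 = 6 days remain.
Then February 2137 (28), March (31), April (30), May (31), June (30): 28 + 31 + 30 + 31 + 30 = 150 days.
July 1–13, 2137: 13 days.
Residual: 169 days.
Total: 7474 days.
7474 mod 7 = 5, so 5 days after Monday is Saturday.

Saturday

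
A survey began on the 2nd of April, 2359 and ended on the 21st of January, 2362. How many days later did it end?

1025

Day-of-year of April 2, 2359: 92.
Day-of-year of January 21, 2362: 21.
2359 has 365 days, so 365 − 92 = 273 days remain in 2359.
Full years: 2360: 366; 2361: 365. Sum = 731.
Total: 273 + 731 + 21 = 1025 days.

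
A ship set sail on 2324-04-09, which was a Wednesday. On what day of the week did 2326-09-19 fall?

Sunday

Day-of-year of April 9, 2324: 100.
Day-of-year of September 19, 2326: 262.
2324 has 366 days, so 366 − 100 = 266 days remain in 2324.
Full years: 2325: 365. Sum = 365.
Total: 266 + 365 + 262 = 893 days.
893 mod 7 = 4, so 4 days after Wednesday is Sunday.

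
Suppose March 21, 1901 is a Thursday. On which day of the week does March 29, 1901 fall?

Within March 1901: 29 − 21 = 8 days.
8 mod 7 = 1, so 1 day after Thursday is Friday.

Friday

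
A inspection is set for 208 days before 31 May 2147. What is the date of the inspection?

4 November 2146

Count 208 days before May 31, 2147:
Day-of-year of November 4, 2146: 308.
Day-of-year of May 31, 2147: 151.
2146 has 365 days, so 365 − 308 = 57 days remain in 2146.
Total: 57 + 151 = 208 days.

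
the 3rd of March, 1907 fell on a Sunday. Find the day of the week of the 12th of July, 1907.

March 1907: 31 − 3 = 28 days remain.
Then April (30), May (31), June (30): 30 + 31 + 30 = 91 days.
July 1–12, 1907: 12 days.
Total: 28 + 91 + 12 = 131 days.
131 mod 7 = 5, so 5 days after Sunday is Friday.

Friday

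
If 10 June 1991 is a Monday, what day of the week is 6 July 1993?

Tuesday

June 10, 1991 → June 10, 1992: 366 days (1992 is a leap year).
June 10, 1992 → June 10, 1993: 365 days.
June 1993: 30 − 10 = 20 days remain.
July 1–6, 1993: 6 days.
Residual: 26 days.
Total: 757 days.
757 mod 7 = 1, so 1 day after Monday is Tuesday.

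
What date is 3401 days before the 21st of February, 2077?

the 31st of October, 2067

Count 3401 days before February 21, 2077:
From October 31, 2067 to October 31, 2076: 9 years, of which 3 contain a Feb 29 — 6×365 + 3×366 = 3288 days.
October 2076: 31 − 31 = 0 days remain.
Then November (30), December (31), January (31): 30 + 31 + 31 = 92 days.
February 1–21, 2077: 21 days (2077 is not a leap year).
Residual: 113 days.
Total: 3401 days.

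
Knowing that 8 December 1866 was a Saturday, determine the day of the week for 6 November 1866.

Tuesday

Count forward from the earlier date (November 6, 1866) to the later (December 8, 1866):
November 1866: 30 − 6 = 24 days remain.
December 1–8, 1866: 8 days.
Total: 24 + 8 = 32 days.
32 mod 7 = 4, so 4 days before Saturday is Tuesday.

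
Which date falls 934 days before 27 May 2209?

5 November 2206

Count 934 days before May 27, 2209:
November 5, 2206 → November 5, 2207: 365 days.
November 5, 2207 → November 5, 2208: 366 days (2208 is a leap year).
November 2208: 30 − 5 = 25 days remain.
Then December (31), January (31), February 2209 (28), March (31), April (30): 31 + 31 + 28 + 31 + 30 = 151 days.
May 1–27, 2209: 27 days.
Residual: 203 days.
Total: 934 days.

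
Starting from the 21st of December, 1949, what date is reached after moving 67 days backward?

the 15th of October, 1949

Count 67 days before December 21, 1949:
October 1949: 31 − 15 = 16 days remain.
Then November (30): 30 days.
December 1–21, 1949: 21 days.
Total: 16 + 30 + 21 = 67 days.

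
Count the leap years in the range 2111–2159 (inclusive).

12

Years divisible by 4 in [2111, 2159]: 2112, 2116, 2120, 2124, 2128, 2132, 2136, 2140, 2144, 2148, 2152, 2156.
No century exceptions apply. Count: 12.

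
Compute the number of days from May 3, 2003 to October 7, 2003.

157

May 2003: 31 − 3 = 28 days remain.
Then June (30), July (31), August (31), September (30): 30 + 31 + 31 + 30 = 122 days.
October 1–7, 2003: 7 days.
Total: 28 + 122 + 7 = 157 days.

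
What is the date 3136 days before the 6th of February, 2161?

the 7th of July, 2152

Count 3136 days before February 6, 2161:
Day-of-year of July 7, 2152: 189.
Day-of-year of February 6, 2161: 37.
2152 has 366 days, so 366 − 189 = 177 days remain in 2152.
Full years 2153–2160: 6 common + 2 leap = 6×365 + 2×366 = 2922 days.
Total: 177 + 2922 + 37 = 3136 days.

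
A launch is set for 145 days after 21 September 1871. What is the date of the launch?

13 February 1872

Count 145 days after September 21, 1871:
September 1871: 30 − 21 = 9 days remain.
Then October (31), November (30), December (31), January (31): 31 + 30 + 31 + 31 = 123 days.
February 1–13, 1872: 13 days (1872 is a leap year).
Residual: 145 days.
Total: 145 days.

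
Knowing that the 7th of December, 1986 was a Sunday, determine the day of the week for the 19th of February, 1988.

December 7, 1986 → December 7, 1987: 365 days.
December 1987: 31 − 7 = 24 days remain.
Then January (31): 31 days.
February 1–19, 1988: 19 days (1988 is a leap year).
Residual: 74 days.
Total: 439 days.
439 mod 7 = 5, so 5 days after Sunday is Friday.

Friday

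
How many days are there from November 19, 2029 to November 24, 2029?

5

Within November 2029: 24 − 19 = 5 days.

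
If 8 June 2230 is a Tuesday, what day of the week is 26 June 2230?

Within June 2230: 26 − 8 = 18 days.
18 mod 7 = 4, so 4 days after Tuesday is Saturday.

Saturday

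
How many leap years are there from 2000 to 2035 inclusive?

9

Years divisible by 4 in [2000, 2035]: 2000, 2004, 2008, 2012, 2016, 2020, 2024, 2028, 2032.
2000 is divisible by 400, so still leap.
No century exceptions apply. Count: 9.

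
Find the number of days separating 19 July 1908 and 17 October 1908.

July 1908: 31 − 19 = 12 days remain.
Then August (31), September (30): 31 + 30 = 61 days.
October 1–17, 1908: 17 days.
Total: 12 + 61 + 17 = 90 days.

90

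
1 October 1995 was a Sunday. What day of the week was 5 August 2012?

Sunday

Day-of-year of October 1, 1995: 274.
Day-of-year of August 5, 2012: 218.
1995 has 365 days, so 365 − 274 = 91 days remain in 1995.
Full years 1996–2011: 12 common + 4 leap = 12×365 + 4×366 = 5844 days.
Total: 91 + 5844 + 218 = 6153 days.
6153 is a multiple of 7, so 5 August 2012 falls on the same weekday: Sunday.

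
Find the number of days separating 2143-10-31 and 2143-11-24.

24

October 2143: 31 − 31 = 0 days remain.
November 1–24, 2143: 24 days.
Total: 0 + 24 = 24 days.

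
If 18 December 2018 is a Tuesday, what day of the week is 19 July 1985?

Friday

Count forward from the earlier date (July 19, 1985) to the later (December 18, 2018):
From July 19, 1985 to July 19, 2018: 33 years, of which 8 contain a Feb 29 — 25×365 + 8×366 = 12053 days.
(2000 is a leap year (divisible by 400).)
July 2018: 31 − 19 = 12 days remain.
Then August (31), September (30), October (31), November (30): 31 + 30 + 31 + 30 = 122 days.
December 1–18, 2018: 18 days.
Residual: 152 days.
Total: 12205 days.
12205 mod 7 = 4, so 4 days before Tuesday is Friday.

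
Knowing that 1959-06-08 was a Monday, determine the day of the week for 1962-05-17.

Thursday

Day-of-year of June 8, 1959: 159.
Day-of-year of May 17, 1962: 137.
1959 has 365 days, so 365 − 159 = 206 days remain in 1959.
Full years: 1960: 366; 1961: 365. Sum = 731.
Total: 206 + 731 + 137 = 1074 days.
1074 mod 7 = 3, so 3 days after Monday is Thursday.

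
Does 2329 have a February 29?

No

2329 is not a leap year.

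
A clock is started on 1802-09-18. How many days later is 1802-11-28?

September 1802: 30 − 18 = 12 days remain.
Then October (31): 31 days.
November 1–28, 1802: 28 days.
Total: 12 + 31 + 28 = 71 days.

71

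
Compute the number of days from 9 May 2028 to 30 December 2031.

May 9, 2028 → May 9, 2029: 365 days.
May 9, 2029 → May 9, 2030: 365 days.
May 9, 2030 → May 9, 2031: 365 days.
May 2031: 31 − 9 = 22 days remain.
Then June (30), July (31), August (31), September (30), October (31), November (30): 30 + 31 + 31 + 30 + 31 + 30 = 183 days.
December 1–30, 2031: 30 days.
Residual: 235 days.
Total: 1330 days.

1330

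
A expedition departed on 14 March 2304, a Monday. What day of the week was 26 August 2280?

Thursday

Count forward from the earlier date (August 26, 2280) to the later (March 14, 2304):
From August 26, 2280 to August 26, 2303: 23 years, of which 4 contain a Feb 29 — 19×365 + 4×366 = 8399 days.
(2300 is not a leap year (divisible by 100 but not 400).)
August 2303: 31 − 26 = 5 days remain.
Then September (30), October (31), November (30), December (31), January (31), February 2304 (29): 30 + 31 + 30 + 31 + 31 + 29 = 182 days.
March 1–14, 2304: 14 days.
Residual: 201 days.
Total: 8600 days.
8600 mod 7 = 4, so 4 days before Monday is Thursday.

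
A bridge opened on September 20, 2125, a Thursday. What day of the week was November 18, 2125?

September 2125: 30 − 20 = 10 days remain.
Then October (31): 31 days.
November 1–18, 2125: 18 days.
Total: 10 + 31 + 18 = 59 days.
59 mod 7 = 3, so 3 days after Thursday is Sunday.

Sunday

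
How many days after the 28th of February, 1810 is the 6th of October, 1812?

951

Day-of-year of February 28, 1810: 59.
Day-of-year of October 6, 1812: 280.
1810 has 365 days, so 365 − 59 = 306 days remain in 1810.
Full years: 1811: 365. Sum = 365.
Total: 306 + 365 + 280 = 951 days.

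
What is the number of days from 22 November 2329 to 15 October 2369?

14572

From November 22, 2329 to November 22, 2368: 39 years, of which 10 contain a Feb 29 — 29×365 + 10×366 = 14245 days.
November 2368: 30 − 22 = 8 days remain.
Then 10 full months totalling 304 days.
October 1–15, 2369: 15 days.
Residual: 327 days.
Total: 14572 days.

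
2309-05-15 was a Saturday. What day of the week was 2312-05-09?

Day-of-year of May 15, 2309: 135.
Day-of-year of May 9, 2312: 130.
2309 has 365 days, so 365 − 135 = 230 days remain in 2309.
Full years: 2310: 365; 2311: 365. Sum = 730.
Total: 230 + 730 + 130 = 1090 days.
1090 mod 7 = 5, so 5 days after Saturday is Thursday.

Thursday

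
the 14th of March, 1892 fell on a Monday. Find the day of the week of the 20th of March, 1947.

Day-of-year of March 14, 1892: 74.
Day-of-year of March 20, 1947: 79.
1892 has 366 days, so 366 − 74 = 292 days remain in 1892.
Full years 1893–1946: 42 common + 12 leap = 42×365 + 12×366 = 19722 days.
Total: 292 + 19722 + 79 = 20093 days.
20093 mod 7 = 3, so 3 days after Monday is Thursday.

Thursday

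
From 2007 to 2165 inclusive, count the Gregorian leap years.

39

Years divisible by 4: 2008, 2012, …, 2164 — 40 in all.
Of these, 2100 is divisible by 100 but not 400, so not leap.
Leap years: 40 − 1 = 39.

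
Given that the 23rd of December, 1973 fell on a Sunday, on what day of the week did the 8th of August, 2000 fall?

Tuesday

From December 23, 1973 to December 23, 1999: 26 years, of which 6 contain a Feb 29 — 20×365 + 6×366 = 9496 days.
December 1999: 31 − 23 = 8 days remain.
Then January (31), February 2000 (29), March (31), April (30), May (31), June (30), July (31): 31 + 29 + 31 + 30 + 31 + 30 + 31 = 213 days.
August 1–8, 2000: 8 days.
Residual: 229 days.
Total: 9725 days.
9725 mod 7 = 2, so 2 days after Sunday is Tuesday.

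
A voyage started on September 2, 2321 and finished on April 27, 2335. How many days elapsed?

From September 2, 2321 to September 2, 2334: 13 years, of which 3 contain a Feb 29 — 10×365 + 3×366 = 4748 days.
September 2334: 30 − 2 = 28 days remain.
Then October (31), November (30), December (31), January (31), February 2335 (28), March (31): 31 + 30 + 31 + 31 + 28 + 31 = 182 days.
April 1–27, 2335: 27 days.
Residual: 237 days.
Total: 4985 days.

4985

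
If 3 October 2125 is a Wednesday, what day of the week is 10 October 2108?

Wednesday

Count forward from the earlier date (October 10, 2108) to the later (October 3, 2125):
Day-of-year of October 10, 2108: 284.
Day-of-year of October 3, 2125: 276.
2108 has 366 days, so 366 − 284 = 82 days remain in 2108.
Full years 2109–2124: 12 common + 4 leap = 12×365 + 4×366 = 5844 days.
Total: 82 + 5844 + 276 = 6202 days.
6202 is a multiple of 7, so 10 October 2108 falls on the same weekday: Wednesday.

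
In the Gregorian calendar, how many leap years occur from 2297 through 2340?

Years divisible by 4 in [2297, 2340]: 2300, 2304, 2308, 2312, 2316, 2320, 2324, 2328, 2332, 2336, 2340.
Of these, 2300 is divisible by 100 but not 400, so not leap.
Leap years: 11 − 1 = 10.

10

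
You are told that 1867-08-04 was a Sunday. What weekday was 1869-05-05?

Wednesday

August 1867: 31 − 4 = 27 days remain.
Then 20 full months totalling 608 days.
May 1–5, 1869: 5 days.
Total: 27 + 608 + 5 = 640 days.
640 mod 7 = 3, so 3 days after Sunday is Wednesday.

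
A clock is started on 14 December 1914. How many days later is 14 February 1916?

427

December 14, 1914 → December 14, 1915: 365 days.
December 1915: 31 − 14 = 17 days remain.
Then January (31): 31 days.
February 1–14, 1916: 14 days (1916 is a leap year).
Residual: 62 days.
Total: 427 days.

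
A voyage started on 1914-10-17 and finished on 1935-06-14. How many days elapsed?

7545

Day-of-year of October 17, 1914: 290.
Day-of-year of June 14, 1935: 165.
1914 has 365 days, so 365 − 290 = 75 days remain in 1914.
Full years 1915–1934: 15 common + 5 leap = 15×365 + 5×366 = 7305 days.
Total: 75 + 7305 + 165 = 7545 days.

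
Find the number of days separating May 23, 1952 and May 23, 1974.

From May 23, 1952 to May 23, 1974: 22 years, of which 5 contain a Feb 29 — 17×365 + 5×366 = 8035 days.
Total: 8035 days.

8035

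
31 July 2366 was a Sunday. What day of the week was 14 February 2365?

Sunday

Count forward from the earlier date (February 14, 2365) to the later (July 31, 2366):
February 14, 2365 → February 14, 2366: 365 days.
February 2366: 28 − 14 = 14 days remain (2366 is not a leap year, so February has 28 days).
Then March (31), April (30), May (31), June (30): 31 + 30 + 31 + 30 = 122 days.
July 1–31, 2366: 31 days.
Residual: 167 days.
Total: 532 days.
532 is a multiple of 7, so 14 February 2365 falls on the same weekday: Sunday.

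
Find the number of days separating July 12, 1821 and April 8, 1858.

13419

From July 12, 1821 to July 12, 1857: 36 years, of which 9 contain a Feb 29 — 27×365 + 9×366 = 13149 days.
July 1857: 31 − 12 = 19 days remain.
Then August (31), September (30), October (31), November (30), December (31), January (31), February 1858 (28), March (31): 31 + 30 + 31 + 30 + 31 + 31 + 28 + 31 = 243 days.
April 1–8, 1858: 8 days.
Residual: 270 days.
Total: 13419 days.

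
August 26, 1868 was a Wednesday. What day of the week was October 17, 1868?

Saturday

August 1868: 31 − 26 = 5 days remain.
Then September (30): 30 days.
October 1–17, 1868: 17 days.
Total: 5 + 30 + 17 = 52 days.
52 mod 7 = 3, so 3 days after Wednesday is Saturday.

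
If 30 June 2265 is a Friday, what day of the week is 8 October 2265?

Sunday

June 2265: 30 − 30 = 0 days remain.
Then July (31), August (31), September (30): 31 + 31 + 30 = 92 days.
October 1–8, 2265: 8 days.
Total: 0 + 92 + 8 = 100 days.
100 mod 7 = 2, so 2 days after Friday is Sunday.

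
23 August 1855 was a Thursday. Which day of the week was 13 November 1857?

Day-of-year of August 23, 1855: 235.
Day-of-year of November 13, 1857: 317.
1855 has 365 days, so 365 − 235 = 130 days remain in 1855.
Full years: 1856: 366. Sum = 366.
Total: 130 + 366 + 317 = 813 days.
813 mod 7 = 1, so 1 day after Thursday is Friday.

Friday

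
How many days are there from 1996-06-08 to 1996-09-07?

91

June 1996: 30 − 8 = 22 days remain.
Then July (31), August (31): 31 + 31 = 62 days.
September 1–7, 1996: 7 days.
Total: 22 + 62 + 7 = 91 days.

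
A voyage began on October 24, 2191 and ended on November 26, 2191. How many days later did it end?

October 2191: 31 − 24 = 7 days remain.
November 1–26, 2191: 26 days.
Total: 7 + 26 = 33 days.

33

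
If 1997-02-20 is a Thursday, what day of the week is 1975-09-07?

Sunday

Count forward from the earlier date (September 7, 1975) to the later (February 20, 1997):
From September 7, 1975 to September 7, 1996: 21 years, of which 6 contain a Feb 29 — 15×365 + 6×366 = 7671 days.
September 1996: 30 − 7 = 23 days remain.
Then October (31), November (30), December (31), January (31): 31 + 30 + 31 + 31 = 123 days.
February 1–20, 1997: 20 days (1997 is not a leap year).
Residual: 166 days.
Total: 7837 days.
7837 mod 7 = 4, so 4 days before Thursday is Sunday.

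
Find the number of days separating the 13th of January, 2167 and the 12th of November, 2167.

303

January 2167: 31 − 13 = 18 days remain.
Then 9 full months totalling 273 days.
November 1–12, 2167: 12 days.
Total: 18 + 273 + 12 = 303 days.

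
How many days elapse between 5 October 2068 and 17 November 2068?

43

October 2068: 31 − 5 = 26 days remain.
November 1–17, 2068: 17 days.
Total: 26 + 17 = 43 days.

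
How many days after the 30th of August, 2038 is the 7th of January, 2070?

11453

From August 30, 2038 to August 30, 2069: 31 years, of which 8 contain a Feb 29 — 23×365 + 8×366 = 11323 days.
August 2069: 31 − 30 = 1 day remains.
Then September (30), October (31), November (30), December (31): 30 + 31 + 30 + 31 = 122 days.
January 1–7, 2070: 7 days.
Residual: 130 days.
Total: 11453 days.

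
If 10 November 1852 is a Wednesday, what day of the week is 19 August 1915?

Day-of-year of November 10, 1852: 315.
Day-of-year of August 19, 1915: 231.
1852 has 366 days, so 366 − 315 = 51 days remain in 1852.
Full years 1853–1914: 48 common + 14 leap = 48×365 + 14×366 = 22644 days.
Total: 51 + 22644 + 231 = 22926 days.
22926 mod 7 = 1, so 1 day after Wednesday is Thursday.

Thursday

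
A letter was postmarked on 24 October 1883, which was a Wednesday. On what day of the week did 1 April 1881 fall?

Friday

Count forward from the earlier date (April 1, 1881) to the later (October 24, 1883):
Day-of-year of April 1, 1881: 91.
Day-of-year of October 24, 1883: 297.
1881 has 365 days, so 365 − 91 = 274 days remain in 1881.
Full years: 1882: 365. Sum = 365.
Total: 274 + 365 + 297 = 936 days.
936 mod 7 = 5, so 5 days before Wednesday is Friday.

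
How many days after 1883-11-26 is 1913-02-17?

Day-of-year of November 26, 1883: 330.
Day-of-year of February 17, 1913: 48.
1883 has 365 days, so 365 − 330 = 35 days remain in 1883.
Full years 1884–1912: 22 common + 7 leap = 22×365 + 7×366 = 10592 days.
Total: 35 + 10592 + 48 = 10675 days.

10675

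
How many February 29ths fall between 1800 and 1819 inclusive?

4

Years divisible by 4 in [1800, 1819]: 1800, 1804, 1808, 1812, 1816.
Of these, 1800 is divisible by 100 but not 400, so not leap.
Leap years: 5 − 1 = 4.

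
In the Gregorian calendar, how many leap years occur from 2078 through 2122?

Years divisible by 4 in [2078, 2122]: 2080, 2084, 2088, 2092, 2096, 2100, 2104, 2108, 2112, 2116, 2120.
Of these, 2100 is divisible by 100 but not 400, so not leap.
Leap years: 11 − 1 = 10.

10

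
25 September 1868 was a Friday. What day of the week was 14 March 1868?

Saturday

Count forward from the earlier date (March 14, 1868) to the later (September 25, 1868):
March 1868: 31 − 14 = 17 days remain.
Then April (30), May (31), June (30), July (31), August (31): 30 + 31 + 30 + 31 + 31 = 153 days.
September 1–25, 1868: 25 days.
Total: 17 + 153 + 25 = 195 days.
195 mod 7 = 6, so 6 days before Friday is Saturday.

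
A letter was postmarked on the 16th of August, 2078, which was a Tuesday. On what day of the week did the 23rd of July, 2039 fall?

Count forward from the earlier date (July 23, 2039) to the later (August 16, 2078):
From July 23, 2039 to July 23, 2078: 39 years, of which 10 contain a Feb 29 — 29×365 + 10×366 = 14245 days.
July 2078: 31 − 23 = 8 days remain.
August 1–16, 2078: 16 days.
Residual: 24 days.
Total: 14269 days.
14269 mod 7 = 3, so 3 days before Tuesday is Saturday.

Saturday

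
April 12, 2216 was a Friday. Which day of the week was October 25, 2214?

Tuesday

Count forward from the earlier date (October 25, 2214) to the later (April 12, 2216):
October 25, 2214 → October 25, 2215: 365 days.
October 2215: 31 − 25 = 6 days remain.
Then November (30), December (31), January (31), February 2216 (29), March (31): 30 + 31 + 31 + 29 + 31 = 152 days.
April 1–12, 2216: 12 days.
Residual: 170 days.
Total: 535 days.
535 mod 7 = 3, so 3 days before Friday is Tuesday.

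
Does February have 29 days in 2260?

Yes

2260 is a leap year.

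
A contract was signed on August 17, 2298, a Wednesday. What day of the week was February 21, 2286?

Sunday

Count forward from the earlier date (February 21, 2286) to the later (August 17, 2298):
Day-of-year of February 21, 2286: 52.
Day-of-year of August 17, 2298: 229.
2286 has 365 days, so 365 − 52 = 313 days remain in 2286.
Full years 2287–2297: 8 common + 3 leap = 8×365 + 3×366 = 4018 days.
Total: 313 + 4018 + 229 = 4560 days.
4560 mod 7 = 3, so 3 days before Wednesday is Sunday.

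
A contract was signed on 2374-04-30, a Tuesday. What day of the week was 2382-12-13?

Monday

Day-of-year of April 30, 2374: 120.
Day-of-year of December 13, 2382: 347.
2374 has 365 days, so 365 − 120 = 245 days remain in 2374.
Full years 2375–2381: 5 common + 2 leap = 5×365 + 2×366 = 2557 days.
Total: 245 + 2557 + 347 = 3149 days.
3149 mod 7 = 6, so 6 days after Tuesday is Monday.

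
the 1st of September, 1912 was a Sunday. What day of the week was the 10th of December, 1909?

Count forward from the earlier date (December 10, 1909) to the later (September 1, 1912):
Day-of-year of December 10, 1909: 344.
Day-of-year of September 1, 1912: 245.
1909 has 365 days, so 365 − 344 = 21 days remain in 1909.
Full years: 1910: 365; 1911: 365. Sum = 730.
Total: 21 + 730 + 245 = 996 days.
996 mod 7 = 2, so 2 days before Sunday is Friday.

Friday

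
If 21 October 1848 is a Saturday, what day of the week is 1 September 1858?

Wednesday

From October 21, 1848 to October 21, 1857: 9 years, of which 2 contain a Feb 29 — 7×365 + 2×366 = 3287 days.
October 1857: 31 − 21 = 10 days remain.
Then 10 full months totalling 304 days.
September 1, 1858: 1 day.
Residual: 315 days.
Total: 3602 days.
3602 mod 7 = 4, so 4 days after Saturday is Wednesday.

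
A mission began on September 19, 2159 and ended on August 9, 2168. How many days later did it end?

From September 19, 2159 to September 19, 2167: 8 years, of which 2 contain a Feb 29 — 6×365 + 2×366 = 2922 days.
September 2167: 30 − 19 = 11 days remain.
Then 10 full months totalling 305 days.
August 1–9, 2168: 9 days.
Residual: 325 days.
Total: 3247 days.

3247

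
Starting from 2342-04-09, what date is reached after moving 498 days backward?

2340-11-27

Count 498 days before April 9, 2342:
November 27, 2340 → November 27, 2341: 365 days.
November 2341: 30 − 27 = 3 days remain.
Then December (31), January (31), February 2342 (28), March (31): 31 + 31 + 28 + 31 = 121 days.
April 1–9, 2342: 9 days.
Residual: 133 days.
Total: 498 days.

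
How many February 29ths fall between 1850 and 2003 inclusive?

37

Years divisible by 4: 1852, 1856, …, 2000 — 38 in all.
Of these, 1900 is divisible by 100 but not 400, so not leap.
2000 is divisible by 400, so still leap.
Leap years: 38 − 1 = 37.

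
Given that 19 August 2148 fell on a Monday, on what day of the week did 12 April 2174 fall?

Tuesday

From August 19, 2148 to August 19, 2173: 25 years, of which 6 contain a Feb 29 — 19×365 + 6×366 = 9131 days.
August 2173: 31 − 19 = 12 days remain.
Then September (30), October (31), November (30), December (31), January (31), February 2174 (28), March (31): 30 + 31 + 30 + 31 + 31 + 28 + 31 = 212 days.
April 1–12, 2174: 12 days.
Residual: 236 days.
Total: 9367 days.
9367 mod 7 = 1, so 1 day after Monday is Tuesday.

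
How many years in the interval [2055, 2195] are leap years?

Years divisible by 4: 2056, 2060, …, 2192 — 35 in all.
Of these, 2100 is divisible by 100 but not 400, so not leap.
Leap years: 35 − 1 = 34.

34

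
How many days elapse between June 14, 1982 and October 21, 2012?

11087

From June 14, 1982 to June 14, 2012: 30 years, of which 8 contain a Feb 29 — 22×365 + 8×366 = 10958 days.
(2000 is a leap year (divisible by 400).)
June 2012: 30 − 14 = 16 days remain.
Then July (31), August (31), September (30): 31 + 31 + 30 = 92 days.
October 1–21, 2012: 21 days.
Residual: 129 days.
Total: 11087 days.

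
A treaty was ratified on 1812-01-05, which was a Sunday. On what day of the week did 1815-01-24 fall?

Tuesday

January 5, 1812 → January 5, 1813: 366 days (1812 is a leap year).
January 5, 1813 → January 5, 1814: 365 days.
January 5, 1814 → January 5, 1815: 365 days.
Within January 1815: 24 − 5 = 19 days.
Total: 1115 days.
1115 mod 7 = 2, so 2 days after Sunday is Tuesday.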